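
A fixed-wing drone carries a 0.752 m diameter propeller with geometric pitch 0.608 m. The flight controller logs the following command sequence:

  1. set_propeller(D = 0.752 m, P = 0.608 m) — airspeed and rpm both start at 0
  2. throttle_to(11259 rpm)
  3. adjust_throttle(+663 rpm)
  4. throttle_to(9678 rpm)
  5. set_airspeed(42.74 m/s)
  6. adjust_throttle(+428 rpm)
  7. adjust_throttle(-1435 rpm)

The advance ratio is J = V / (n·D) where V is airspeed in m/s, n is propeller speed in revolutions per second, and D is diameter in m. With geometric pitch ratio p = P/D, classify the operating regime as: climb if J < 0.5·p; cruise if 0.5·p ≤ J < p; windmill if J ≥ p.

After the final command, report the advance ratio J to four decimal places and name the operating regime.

set_propeller: D = 0.752 m, P = 0.608 m (p = P/D = 0.808511); state ← (V=0, rpm=0)
throttle_to(11259): rpm ← 11259
adjust_throttle(+663): rpm ← 11259 +663 = 11922
throttle_to(9678): rpm ← 9678
set_airspeed(42.74): V ← 42.74 m/s
adjust_throttle(+428): rpm ← 9678 +428 = 10106
adjust_throttle(-1435): rpm ← 10106 -1435 = 8671
final state: V = 42.74 m/s, rpm = 8671 → n = rpm/60 = 144.516667 rev/s
J = V / (n·D) = 42.74 / (144.516667 × 0.752) = 0.393277
regime bands: climb J<0.4043 | cruise [0.4043, 0.8085) | windmill J≥0.8085
J = 0.3933 → climb

J = 0.3933, regime = climb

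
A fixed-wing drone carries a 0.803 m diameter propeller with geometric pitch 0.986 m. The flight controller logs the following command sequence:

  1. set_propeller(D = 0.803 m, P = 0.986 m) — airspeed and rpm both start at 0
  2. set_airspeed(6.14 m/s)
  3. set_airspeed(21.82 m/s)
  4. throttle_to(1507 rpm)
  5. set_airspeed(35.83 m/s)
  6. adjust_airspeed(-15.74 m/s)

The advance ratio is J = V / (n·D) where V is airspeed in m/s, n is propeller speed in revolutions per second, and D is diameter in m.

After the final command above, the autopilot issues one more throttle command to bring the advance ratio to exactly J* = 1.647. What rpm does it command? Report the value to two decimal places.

set_propeller: D = 0.803 m, P = 0.986 m (p = P/D = 1.227895); state ← (V=0, rpm=0)
set_airspeed(6.14): V ← 6.14 m/s
set_airspeed(21.82): V ← 21.82 m/s
throttle_to(1507): rpm ← 1507
set_airspeed(35.83): V ← 35.83 m/s
adjust_airspeed(-15.74): V ← 35.83 -15.74 = 20.09 m/s
final state: V = 20.09 m/s, rpm = 1507 → n = rpm/60 = 25.116667 rev/s
target J* = 1.647; solve J* = V/(n·D) for n: n = V/(J*·D) = 20.09/(1.647 × 0.803) = 15.190455 rev/s
rpm = 60·n = 911.427321

rpm = 911.43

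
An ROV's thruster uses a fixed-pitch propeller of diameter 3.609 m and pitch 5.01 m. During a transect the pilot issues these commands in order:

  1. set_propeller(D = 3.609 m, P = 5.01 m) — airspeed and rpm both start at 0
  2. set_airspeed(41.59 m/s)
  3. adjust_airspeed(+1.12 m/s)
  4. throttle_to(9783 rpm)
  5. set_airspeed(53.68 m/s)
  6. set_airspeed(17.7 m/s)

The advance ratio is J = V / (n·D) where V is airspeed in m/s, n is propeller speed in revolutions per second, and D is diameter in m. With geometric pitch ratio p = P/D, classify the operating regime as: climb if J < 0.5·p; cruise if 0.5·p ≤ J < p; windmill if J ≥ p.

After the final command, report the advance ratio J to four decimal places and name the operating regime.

set_propeller: D = 3.609 m, P = 5.01 m (p = P/D = 1.388196); state ← (V=0, rpm=0)
set_airspeed(41.59): V ← 41.59 m/s
adjust_airspeed(+1.12): V ← 41.59 +1.12 = 42.71 m/s
throttle_to(9783): rpm ← 9783
set_airspeed(53.68): V ← 53.68 m/s
set_airspeed(17.7): V ← 17.7 m/s
final state: V = 17.7 m/s, rpm = 9783 → n = rpm/60 = 163.050000 rev/s
J = V / (n·D) = 17.7 / (163.050000 × 3.609) = 0.030079
regime bands: climb J<0.6941 | cruise [0.6941, 1.3882) | windmill J≥1.3882
J = 0.0301 → climb

J = 0.0301, regime = climb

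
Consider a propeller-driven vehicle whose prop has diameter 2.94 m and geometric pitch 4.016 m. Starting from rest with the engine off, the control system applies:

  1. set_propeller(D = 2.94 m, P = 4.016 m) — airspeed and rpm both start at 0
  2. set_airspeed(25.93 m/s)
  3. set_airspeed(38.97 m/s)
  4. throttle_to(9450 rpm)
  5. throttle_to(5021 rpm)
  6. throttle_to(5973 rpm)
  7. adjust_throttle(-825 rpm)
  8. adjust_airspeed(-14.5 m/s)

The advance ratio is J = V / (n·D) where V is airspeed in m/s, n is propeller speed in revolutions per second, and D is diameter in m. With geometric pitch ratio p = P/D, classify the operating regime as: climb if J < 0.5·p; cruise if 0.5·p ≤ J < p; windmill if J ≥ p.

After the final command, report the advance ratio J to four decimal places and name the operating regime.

J = 0.0970, regime = climb

set_propeller: D = 2.94 m, P = 4.016 m (p = P/D = 1.365986); state ← (V=0, rpm=0)
set_airspeed(25.93): V ← 25.93 m/s
set_airspeed(38.97): V ← 38.97 m/s
throttle_to(9450): rpm ← 9450
throttle_to(5021): rpm ← 5021
throttle_to(5973): rpm ← 5973
adjust_throttle(-825): rpm ← 5973 -825 = 5148
adjust_airspeed(-14.5): V ← 38.97 -14.5 = 24.47 m/s
final state: V = 24.47 m/s, rpm = 5148 → n = rpm/60 = 85.800000 rev/s
J = V / (n·D) = 24.47 / (85.800000 × 2.94) = 0.097006
regime bands: climb J<0.6830 | cruise [0.6830, 1.3660) | windmill J≥1.3660
J = 0.0970 → climb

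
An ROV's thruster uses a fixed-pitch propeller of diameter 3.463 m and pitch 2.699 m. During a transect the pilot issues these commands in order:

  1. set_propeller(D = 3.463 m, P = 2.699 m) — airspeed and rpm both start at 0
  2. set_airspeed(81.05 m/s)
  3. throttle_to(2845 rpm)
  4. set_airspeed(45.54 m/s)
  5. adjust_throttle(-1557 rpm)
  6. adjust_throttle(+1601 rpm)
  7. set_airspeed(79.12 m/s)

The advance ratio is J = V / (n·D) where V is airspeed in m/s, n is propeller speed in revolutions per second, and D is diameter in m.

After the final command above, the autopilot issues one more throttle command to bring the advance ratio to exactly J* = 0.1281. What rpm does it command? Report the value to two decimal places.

rpm = 10701.28

set_propeller: D = 3.463 m, P = 2.699 m (p = P/D = 0.779382); state ← (V=0, rpm=0)
set_airspeed(81.05): V ← 81.05 m/s
throttle_to(2845): rpm ← 2845
set_airspeed(45.54): V ← 45.54 m/s
adjust_throttle(-1557): rpm ← 2845 -1557 = 1288
adjust_throttle(+1601): rpm ← 1288 +1601 = 2889
set_airspeed(79.12): V ← 79.12 m/s
final state: V = 79.12 m/s, rpm = 2889 → n = rpm/60 = 48.150000 rev/s
target J* = 0.1281; solve J* = V/(n·D) for n: n = V/(J*·D) = 79.12/(0.1281 × 3.463) = 178.354741 rev/s
rpm = 60·n = 10701.284438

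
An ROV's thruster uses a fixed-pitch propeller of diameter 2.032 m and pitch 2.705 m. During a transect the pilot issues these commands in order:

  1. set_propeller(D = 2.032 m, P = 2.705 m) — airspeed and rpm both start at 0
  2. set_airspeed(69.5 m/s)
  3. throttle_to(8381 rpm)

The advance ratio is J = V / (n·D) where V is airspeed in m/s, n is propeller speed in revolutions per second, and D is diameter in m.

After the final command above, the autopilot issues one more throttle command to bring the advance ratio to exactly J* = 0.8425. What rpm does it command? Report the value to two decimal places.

rpm = 2435.80

set_propeller: D = 2.032 m, P = 2.705 m (p = P/D = 1.331201); state ← (V=0, rpm=0)
set_airspeed(69.5): V ← 69.5 m/s
throttle_to(8381): rpm ← 8381
final state: V = 69.5 m/s, rpm = 8381 → n = rpm/60 = 139.683333 rev/s
target J* = 0.8425; solve J* = V/(n·D) for n: n = V/(J*·D) = 69.5/(0.8425 × 2.032) = 40.596743 rev/s
rpm = 60·n = 2435.804575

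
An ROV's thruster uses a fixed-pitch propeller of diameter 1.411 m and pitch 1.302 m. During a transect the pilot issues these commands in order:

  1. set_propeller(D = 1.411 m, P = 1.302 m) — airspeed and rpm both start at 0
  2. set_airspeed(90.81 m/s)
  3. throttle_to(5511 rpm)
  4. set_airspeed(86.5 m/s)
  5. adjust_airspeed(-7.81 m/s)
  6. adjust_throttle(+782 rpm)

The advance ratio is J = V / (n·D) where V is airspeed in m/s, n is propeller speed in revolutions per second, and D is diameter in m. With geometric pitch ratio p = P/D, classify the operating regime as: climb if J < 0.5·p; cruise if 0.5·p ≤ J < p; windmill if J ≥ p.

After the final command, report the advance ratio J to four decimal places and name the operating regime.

set_propeller: D = 1.411 m, P = 1.302 m (p = P/D = 0.922750); state ← (V=0, rpm=0)
set_airspeed(90.81): V ← 90.81 m/s
throttle_to(5511): rpm ← 5511
set_airspeed(86.5): V ← 86.5 m/s
adjust_airspeed(-7.81): V ← 86.5 -7.81 = 78.69 m/s
adjust_throttle(+782): rpm ← 5511 +782 = 6293
final state: V = 78.69 m/s, rpm = 6293 → n = rpm/60 = 104.883333 rev/s
J = V / (n·D) = 78.69 / (104.883333 × 1.411) = 0.531724
regime bands: climb J<0.4614 | cruise [0.4614, 0.9227) | windmill J≥0.9227
J = 0.5317 → cruise

J = 0.5317, regime = cruise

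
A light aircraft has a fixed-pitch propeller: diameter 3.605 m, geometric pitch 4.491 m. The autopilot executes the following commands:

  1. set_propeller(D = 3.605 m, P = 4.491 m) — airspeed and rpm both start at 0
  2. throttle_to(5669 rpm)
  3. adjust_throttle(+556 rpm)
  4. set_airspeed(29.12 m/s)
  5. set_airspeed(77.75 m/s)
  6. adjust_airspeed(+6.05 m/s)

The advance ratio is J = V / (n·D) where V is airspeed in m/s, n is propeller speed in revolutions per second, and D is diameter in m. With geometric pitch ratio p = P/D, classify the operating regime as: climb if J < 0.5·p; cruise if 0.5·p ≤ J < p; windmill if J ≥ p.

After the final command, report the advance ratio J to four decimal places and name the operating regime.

set_propeller: D = 3.605 m, P = 4.491 m (p = P/D = 1.245770); state ← (V=0, rpm=0)
throttle_to(5669): rpm ← 5669
adjust_throttle(+556): rpm ← 5669 +556 = 6225
set_airspeed(29.12): V ← 29.12 m/s
set_airspeed(77.75): V ← 77.75 m/s
adjust_airspeed(+6.05): V ← 77.75 +6.05 = 83.8 m/s
final state: V = 83.8 m/s, rpm = 6225 → n = rpm/60 = 103.750000 rev/s
J = V / (n·D) = 83.8 / (103.750000 × 3.605) = 0.224053
regime bands: climb J<0.6229 | cruise [0.6229, 1.2458) | windmill J≥1.2458
J = 0.2241 → climb

J = 0.2241, regime = climb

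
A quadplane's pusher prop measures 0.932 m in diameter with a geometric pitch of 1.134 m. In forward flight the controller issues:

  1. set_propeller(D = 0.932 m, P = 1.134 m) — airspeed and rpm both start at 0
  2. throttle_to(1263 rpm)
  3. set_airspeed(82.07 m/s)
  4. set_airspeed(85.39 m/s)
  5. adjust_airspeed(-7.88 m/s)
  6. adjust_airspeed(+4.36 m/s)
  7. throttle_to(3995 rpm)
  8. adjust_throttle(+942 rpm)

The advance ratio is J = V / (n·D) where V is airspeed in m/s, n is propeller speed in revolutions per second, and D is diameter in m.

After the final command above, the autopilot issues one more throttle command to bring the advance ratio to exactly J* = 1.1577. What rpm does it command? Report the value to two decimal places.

set_propeller: D = 0.932 m, P = 1.134 m (p = P/D = 1.216738); state ← (V=0, rpm=0)
throttle_to(1263): rpm ← 1263
set_airspeed(82.07): V ← 82.07 m/s
set_airspeed(85.39): V ← 85.39 m/s
adjust_airspeed(-7.88): V ← 85.39 -7.88 = 77.51 m/s
adjust_airspeed(+4.36): V ← 77.51 +4.36 = 81.87 m/s
throttle_to(3995): rpm ← 3995
adjust_throttle(+942): rpm ← 3995 +942 = 4937
final state: V = 81.87 m/s, rpm = 4937 → n = rpm/60 = 82.283333 rev/s
target J* = 1.1577; solve J* = V/(n·D) for n: n = V/(J*·D) = 81.87/(1.1577 × 0.932) = 75.877471 rev/s
rpm = 60·n = 4552.648232

rpm = 4552.65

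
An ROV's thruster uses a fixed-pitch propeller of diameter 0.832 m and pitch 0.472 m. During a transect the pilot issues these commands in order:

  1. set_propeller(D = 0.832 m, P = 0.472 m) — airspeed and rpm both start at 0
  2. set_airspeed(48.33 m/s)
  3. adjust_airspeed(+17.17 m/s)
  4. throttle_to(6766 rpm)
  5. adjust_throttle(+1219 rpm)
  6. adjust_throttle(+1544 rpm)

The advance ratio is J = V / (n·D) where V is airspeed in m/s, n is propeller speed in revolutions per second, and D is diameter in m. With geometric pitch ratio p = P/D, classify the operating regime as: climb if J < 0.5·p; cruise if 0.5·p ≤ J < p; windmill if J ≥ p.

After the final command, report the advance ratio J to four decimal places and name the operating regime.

set_propeller: D = 0.832 m, P = 0.472 m (p = P/D = 0.567308); state ← (V=0, rpm=0)
set_airspeed(48.33): V ← 48.33 m/s
adjust_airspeed(+17.17): V ← 48.33 +17.17 = 65.5 m/s
throttle_to(6766): rpm ← 6766
adjust_throttle(+1219): rpm ← 6766 +1219 = 7985
adjust_throttle(+1544): rpm ← 7985 +1544 = 9529
final state: V = 65.5 m/s, rpm = 9529 → n = rpm/60 = 158.816667 rev/s
J = V / (n·D) = 65.5 / (158.816667 × 0.832) = 0.495703
regime bands: climb J<0.2837 | cruise [0.2837, 0.5673) | windmill J≥0.5673
J = 0.4957 → cruise

J = 0.4957, regime = cruise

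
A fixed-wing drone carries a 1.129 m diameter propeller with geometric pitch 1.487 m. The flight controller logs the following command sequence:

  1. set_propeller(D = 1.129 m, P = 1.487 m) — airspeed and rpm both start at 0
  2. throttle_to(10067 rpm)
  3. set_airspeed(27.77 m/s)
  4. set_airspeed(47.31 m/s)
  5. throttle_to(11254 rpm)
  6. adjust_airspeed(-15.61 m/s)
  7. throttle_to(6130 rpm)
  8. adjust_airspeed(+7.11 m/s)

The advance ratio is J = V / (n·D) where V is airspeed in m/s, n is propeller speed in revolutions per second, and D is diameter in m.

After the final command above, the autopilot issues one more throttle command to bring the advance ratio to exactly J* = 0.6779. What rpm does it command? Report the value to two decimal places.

rpm = 3042.53

set_propeller: D = 1.129 m, P = 1.487 m (p = P/D = 1.317095); state ← (V=0, rpm=0)
throttle_to(10067): rpm ← 10067
set_airspeed(27.77): V ← 27.77 m/s
set_airspeed(47.31): V ← 47.31 m/s
throttle_to(11254): rpm ← 11254
adjust_airspeed(-15.61): V ← 47.31 -15.61 = 31.7 m/s
throttle_to(6130): rpm ← 6130
adjust_airspeed(+7.11): V ← 31.7 +7.11 = 38.81 m/s
final state: V = 38.81 m/s, rpm = 6130 → n = rpm/60 = 102.166667 rev/s
target J* = 0.6779; solve J* = V/(n·D) for n: n = V/(J*·D) = 38.81/(0.6779 × 1.129) = 50.708886 rev/s
rpm = 60·n = 3042.533139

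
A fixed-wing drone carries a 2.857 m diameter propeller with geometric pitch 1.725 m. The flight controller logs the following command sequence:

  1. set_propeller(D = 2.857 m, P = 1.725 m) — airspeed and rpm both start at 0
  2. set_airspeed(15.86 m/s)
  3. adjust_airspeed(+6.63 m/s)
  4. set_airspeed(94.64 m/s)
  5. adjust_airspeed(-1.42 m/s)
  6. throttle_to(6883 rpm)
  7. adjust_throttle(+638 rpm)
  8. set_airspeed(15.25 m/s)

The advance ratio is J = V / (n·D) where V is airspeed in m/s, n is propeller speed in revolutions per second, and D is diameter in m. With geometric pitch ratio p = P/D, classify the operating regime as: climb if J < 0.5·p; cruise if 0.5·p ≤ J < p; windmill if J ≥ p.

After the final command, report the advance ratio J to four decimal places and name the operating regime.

J = 0.0426, regime = climb

set_propeller: D = 2.857 m, P = 1.725 m (p = P/D = 0.603780); state ← (V=0, rpm=0)
set_airspeed(15.86): V ← 15.86 m/s
adjust_airspeed(+6.63): V ← 15.86 +6.63 = 22.49 m/s
set_airspeed(94.64): V ← 94.64 m/s
adjust_airspeed(-1.42): V ← 94.64 -1.42 = 93.22 m/s
throttle_to(6883): rpm ← 6883
adjust_throttle(+638): rpm ← 6883 +638 = 7521
set_airspeed(15.25): V ← 15.25 m/s
final state: V = 15.25 m/s, rpm = 7521 → n = rpm/60 = 125.350000 rev/s
J = V / (n·D) = 15.25 / (125.350000 × 2.857) = 0.042583
regime bands: climb J<0.3019 | cruise [0.3019, 0.6038) | windmill J≥0.6038
J = 0.0426 → climb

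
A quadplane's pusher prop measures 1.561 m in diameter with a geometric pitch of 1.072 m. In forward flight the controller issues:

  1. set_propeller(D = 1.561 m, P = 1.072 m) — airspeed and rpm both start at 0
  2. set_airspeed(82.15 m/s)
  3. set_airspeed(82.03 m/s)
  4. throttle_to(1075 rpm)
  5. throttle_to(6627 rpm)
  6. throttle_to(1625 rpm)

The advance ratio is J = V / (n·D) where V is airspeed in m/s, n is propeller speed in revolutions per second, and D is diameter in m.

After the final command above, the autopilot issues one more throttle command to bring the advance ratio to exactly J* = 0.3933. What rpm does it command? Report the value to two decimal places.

rpm = 8016.73

set_propeller: D = 1.561 m, P = 1.072 m (p = P/D = 0.686739); state ← (V=0, rpm=0)
set_airspeed(82.15): V ← 82.15 m/s
set_airspeed(82.03): V ← 82.03 m/s
throttle_to(1075): rpm ← 1075
throttle_to(6627): rpm ← 6627
throttle_to(1625): rpm ← 1625
final state: V = 82.03 m/s, rpm = 1625 → n = rpm/60 = 27.083333 rev/s
target J* = 0.3933; solve J* = V/(n·D) for n: n = V/(J*·D) = 82.03/(0.3933 × 1.561) = 133.612122 rev/s
rpm = 60·n = 8016.727332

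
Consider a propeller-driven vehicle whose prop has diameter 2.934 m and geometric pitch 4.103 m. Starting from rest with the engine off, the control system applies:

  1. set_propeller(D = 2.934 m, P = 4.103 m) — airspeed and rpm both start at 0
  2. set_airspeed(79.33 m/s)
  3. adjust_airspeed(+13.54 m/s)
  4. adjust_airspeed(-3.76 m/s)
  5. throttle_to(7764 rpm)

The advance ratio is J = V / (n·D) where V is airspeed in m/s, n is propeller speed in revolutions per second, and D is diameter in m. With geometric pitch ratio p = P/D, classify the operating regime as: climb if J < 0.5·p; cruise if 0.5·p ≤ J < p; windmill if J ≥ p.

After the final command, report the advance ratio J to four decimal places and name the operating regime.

set_propeller: D = 2.934 m, P = 4.103 m (p = P/D = 1.398432); state ← (V=0, rpm=0)
set_airspeed(79.33): V ← 79.33 m/s
adjust_airspeed(+13.54): V ← 79.33 +13.54 = 92.87 m/s
adjust_airspeed(-3.76): V ← 92.87 -3.76 = 89.11 m/s
throttle_to(7764): rpm ← 7764
final state: V = 89.11 m/s, rpm = 7764 → n = rpm/60 = 129.400000 rev/s
J = V / (n·D) = 89.11 / (129.400000 × 2.934) = 0.234710
regime bands: climb J<0.6992 | cruise [0.6992, 1.3984) | windmill J≥1.3984
J = 0.2347 → climb

J = 0.2347, regime = climb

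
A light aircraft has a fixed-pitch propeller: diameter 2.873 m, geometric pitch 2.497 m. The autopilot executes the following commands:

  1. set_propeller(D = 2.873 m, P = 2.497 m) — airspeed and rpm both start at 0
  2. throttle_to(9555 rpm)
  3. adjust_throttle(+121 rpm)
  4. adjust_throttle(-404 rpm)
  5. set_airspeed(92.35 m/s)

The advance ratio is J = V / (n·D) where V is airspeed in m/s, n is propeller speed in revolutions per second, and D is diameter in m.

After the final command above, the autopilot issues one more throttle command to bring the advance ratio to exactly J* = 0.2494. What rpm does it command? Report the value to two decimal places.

rpm = 7733.14

set_propeller: D = 2.873 m, P = 2.497 m (p = P/D = 0.869126); state ← (V=0, rpm=0)
throttle_to(9555): rpm ← 9555
adjust_throttle(+121): rpm ← 9555 +121 = 9676
adjust_throttle(-404): rpm ← 9676 -404 = 9272
set_airspeed(92.35): V ← 92.35 m/s
final state: V = 92.35 m/s, rpm = 9272 → n = rpm/60 = 154.533333 rev/s
target J* = 0.2494; solve J* = V/(n·D) for n: n = V/(J*·D) = 92.35/(0.2494 × 2.873) = 128.885727 rev/s
rpm = 60·n = 7733.143603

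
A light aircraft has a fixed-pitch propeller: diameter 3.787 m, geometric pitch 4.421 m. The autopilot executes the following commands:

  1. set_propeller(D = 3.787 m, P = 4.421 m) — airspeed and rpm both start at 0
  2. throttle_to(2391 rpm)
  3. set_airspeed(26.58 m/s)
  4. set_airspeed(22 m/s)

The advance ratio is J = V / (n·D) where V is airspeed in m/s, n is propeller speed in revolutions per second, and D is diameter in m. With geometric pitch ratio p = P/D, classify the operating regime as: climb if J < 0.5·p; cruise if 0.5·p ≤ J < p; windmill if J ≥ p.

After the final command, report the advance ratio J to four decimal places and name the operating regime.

J = 0.1458, regime = climb

set_propeller: D = 3.787 m, P = 4.421 m (p = P/D = 1.167415); state ← (V=0, rpm=0)
throttle_to(2391): rpm ← 2391
set_airspeed(26.58): V ← 26.58 m/s
set_airspeed(22): V ← 22 m/s
final state: V = 22 m/s, rpm = 2391 → n = rpm/60 = 39.850000 rev/s
J = V / (n·D) = 22 / (39.850000 × 3.787) = 0.145780
regime bands: climb J<0.5837 | cruise [0.5837, 1.1674) | windmill J≥1.1674
J = 0.1458 → climb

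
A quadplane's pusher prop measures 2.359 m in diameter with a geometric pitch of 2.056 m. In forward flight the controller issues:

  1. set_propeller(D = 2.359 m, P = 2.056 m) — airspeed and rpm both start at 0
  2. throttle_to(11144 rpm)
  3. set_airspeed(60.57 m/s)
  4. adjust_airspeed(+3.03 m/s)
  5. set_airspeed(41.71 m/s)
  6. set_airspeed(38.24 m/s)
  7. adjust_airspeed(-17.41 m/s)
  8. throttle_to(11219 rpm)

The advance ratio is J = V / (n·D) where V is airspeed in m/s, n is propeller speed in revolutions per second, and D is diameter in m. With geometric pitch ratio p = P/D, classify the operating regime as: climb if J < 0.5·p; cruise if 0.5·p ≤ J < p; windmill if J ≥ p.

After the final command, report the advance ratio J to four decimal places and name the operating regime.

J = 0.0472, regime = climb

set_propeller: D = 2.359 m, P = 2.056 m (p = P/D = 0.871556); state ← (V=0, rpm=0)
throttle_to(11144): rpm ← 11144
set_airspeed(60.57): V ← 60.57 m/s
adjust_airspeed(+3.03): V ← 60.57 +3.03 = 63.6 m/s
set_airspeed(41.71): V ← 41.71 m/s
set_airspeed(38.24): V ← 38.24 m/s
adjust_airspeed(-17.41): V ← 38.24 -17.41 = 20.83 m/s
throttle_to(11219): rpm ← 11219
final state: V = 20.83 m/s, rpm = 11219 → n = rpm/60 = 186.983333 rev/s
J = V / (n·D) = 20.83 / (186.983333 × 2.359) = 0.047224
regime bands: climb J<0.4358 | cruise [0.4358, 0.8716) | windmill J≥0.8716
J = 0.0472 → climb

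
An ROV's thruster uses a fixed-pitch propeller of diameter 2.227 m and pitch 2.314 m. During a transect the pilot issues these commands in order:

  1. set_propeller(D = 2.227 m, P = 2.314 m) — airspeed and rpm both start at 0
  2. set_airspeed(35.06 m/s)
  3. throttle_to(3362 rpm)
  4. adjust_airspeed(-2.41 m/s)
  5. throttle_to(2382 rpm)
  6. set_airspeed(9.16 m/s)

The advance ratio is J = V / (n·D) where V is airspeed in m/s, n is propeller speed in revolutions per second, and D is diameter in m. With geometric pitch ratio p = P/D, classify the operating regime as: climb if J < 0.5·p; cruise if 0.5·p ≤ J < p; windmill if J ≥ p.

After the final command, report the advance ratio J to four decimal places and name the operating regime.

J = 0.1036, regime = climb

set_propeller: D = 2.227 m, P = 2.314 m (p = P/D = 1.039066); state ← (V=0, rpm=0)
set_airspeed(35.06): V ← 35.06 m/s
throttle_to(3362): rpm ← 3362
adjust_airspeed(-2.41): V ← 35.06 -2.41 = 32.65 m/s
throttle_to(2382): rpm ← 2382
set_airspeed(9.16): V ← 9.16 m/s
final state: V = 9.16 m/s, rpm = 2382 → n = rpm/60 = 39.700000 rev/s
J = V / (n·D) = 9.16 / (39.700000 × 2.227) = 0.103606
regime bands: climb J<0.5195 | cruise [0.5195, 1.0391) | windmill J≥1.0391
J = 0.1036 → climb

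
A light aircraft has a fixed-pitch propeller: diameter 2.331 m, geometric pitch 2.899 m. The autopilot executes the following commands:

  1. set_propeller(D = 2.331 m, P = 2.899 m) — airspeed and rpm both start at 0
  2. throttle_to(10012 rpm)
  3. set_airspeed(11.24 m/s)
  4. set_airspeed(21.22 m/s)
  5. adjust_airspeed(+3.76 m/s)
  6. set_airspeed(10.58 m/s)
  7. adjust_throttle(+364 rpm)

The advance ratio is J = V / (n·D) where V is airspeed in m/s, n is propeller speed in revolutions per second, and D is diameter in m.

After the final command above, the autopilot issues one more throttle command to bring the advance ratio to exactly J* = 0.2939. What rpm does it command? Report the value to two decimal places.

set_propeller: D = 2.331 m, P = 2.899 m (p = P/D = 1.243672); state ← (V=0, rpm=0)
throttle_to(10012): rpm ← 10012
set_airspeed(11.24): V ← 11.24 m/s
set_airspeed(21.22): V ← 21.22 m/s
adjust_airspeed(+3.76): V ← 21.22 +3.76 = 24.98 m/s
set_airspeed(10.58): V ← 10.58 m/s
adjust_throttle(+364): rpm ← 10012 +364 = 10376
final state: V = 10.58 m/s, rpm = 10376 → n = rpm/60 = 172.933333 rev/s
target J* = 0.2939; solve J* = V/(n·D) for n: n = V/(J*·D) = 10.58/(0.2939 × 2.331) = 15.443432 rev/s
rpm = 60·n = 926.605894

rpm = 926.61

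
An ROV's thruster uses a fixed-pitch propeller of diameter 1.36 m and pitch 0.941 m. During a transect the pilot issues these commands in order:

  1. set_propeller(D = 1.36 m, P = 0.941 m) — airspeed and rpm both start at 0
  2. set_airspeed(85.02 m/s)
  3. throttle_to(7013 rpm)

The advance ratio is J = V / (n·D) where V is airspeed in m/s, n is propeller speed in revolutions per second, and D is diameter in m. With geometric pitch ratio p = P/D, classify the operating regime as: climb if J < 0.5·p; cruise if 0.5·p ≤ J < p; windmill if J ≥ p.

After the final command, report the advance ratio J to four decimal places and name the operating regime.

set_propeller: D = 1.36 m, P = 0.941 m (p = P/D = 0.691912); state ← (V=0, rpm=0)
set_airspeed(85.02): V ← 85.02 m/s
throttle_to(7013): rpm ← 7013
final state: V = 85.02 m/s, rpm = 7013 → n = rpm/60 = 116.883333 rev/s
J = V / (n·D) = 85.02 / (116.883333 × 1.36) = 0.534847
regime bands: climb J<0.3460 | cruise [0.3460, 0.6919) | windmill J≥0.6919
J = 0.5348 → cruise

J = 0.5348, regime = cruise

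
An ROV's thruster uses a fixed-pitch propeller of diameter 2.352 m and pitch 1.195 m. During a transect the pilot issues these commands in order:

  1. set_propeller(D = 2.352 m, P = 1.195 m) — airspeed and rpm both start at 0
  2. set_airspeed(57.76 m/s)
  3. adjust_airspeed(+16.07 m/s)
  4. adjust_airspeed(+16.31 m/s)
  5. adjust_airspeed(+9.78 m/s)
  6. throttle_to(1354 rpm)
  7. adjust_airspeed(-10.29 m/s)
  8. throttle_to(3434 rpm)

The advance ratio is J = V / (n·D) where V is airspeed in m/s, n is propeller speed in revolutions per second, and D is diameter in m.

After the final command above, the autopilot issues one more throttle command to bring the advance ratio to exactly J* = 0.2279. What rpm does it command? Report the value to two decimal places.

rpm = 10032.82

set_propeller: D = 2.352 m, P = 1.195 m (p = P/D = 0.508078); state ← (V=0, rpm=0)
set_airspeed(57.76): V ← 57.76 m/s
adjust_airspeed(+16.07): V ← 57.76 +16.07 = 73.83 m/s
adjust_airspeed(+16.31): V ← 73.83 +16.31 = 90.14 m/s
adjust_airspeed(+9.78): V ← 90.14 +9.78 = 99.92 m/s
throttle_to(1354): rpm ← 1354
adjust_airspeed(-10.29): V ← 99.92 -10.29 = 89.63 m/s
throttle_to(3434): rpm ← 3434
final state: V = 89.63 m/s, rpm = 3434 → n = rpm/60 = 57.233333 rev/s
target J* = 0.2279; solve J* = V/(n·D) for n: n = V/(J*·D) = 89.63/(0.2279 × 2.352) = 167.213660 rev/s
rpm = 60·n = 10032.819622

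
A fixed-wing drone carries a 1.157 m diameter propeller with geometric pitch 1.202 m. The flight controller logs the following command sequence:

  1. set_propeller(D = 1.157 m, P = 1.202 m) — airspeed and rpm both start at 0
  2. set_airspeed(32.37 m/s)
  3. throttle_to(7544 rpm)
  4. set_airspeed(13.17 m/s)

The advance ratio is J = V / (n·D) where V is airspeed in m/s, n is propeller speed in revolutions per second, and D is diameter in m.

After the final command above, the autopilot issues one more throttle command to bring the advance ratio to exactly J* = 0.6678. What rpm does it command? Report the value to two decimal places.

set_propeller: D = 1.157 m, P = 1.202 m (p = P/D = 1.038894); state ← (V=0, rpm=0)
set_airspeed(32.37): V ← 32.37 m/s
throttle_to(7544): rpm ← 7544
set_airspeed(13.17): V ← 13.17 m/s
final state: V = 13.17 m/s, rpm = 7544 → n = rpm/60 = 125.733333 rev/s
target J* = 0.6678; solve J* = V/(n·D) for n: n = V/(J*·D) = 13.17/(0.6678 × 1.157) = 17.045353 rev/s
rpm = 60·n = 1022.721184

rpm = 1022.72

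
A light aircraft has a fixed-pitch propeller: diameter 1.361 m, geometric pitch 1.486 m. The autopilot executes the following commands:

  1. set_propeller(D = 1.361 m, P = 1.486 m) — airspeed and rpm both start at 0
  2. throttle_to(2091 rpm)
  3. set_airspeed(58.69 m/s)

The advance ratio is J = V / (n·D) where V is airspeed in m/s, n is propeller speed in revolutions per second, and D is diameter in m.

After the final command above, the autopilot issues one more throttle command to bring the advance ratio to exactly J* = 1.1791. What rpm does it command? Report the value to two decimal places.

rpm = 2194.35

set_propeller: D = 1.361 m, P = 1.486 m (p = P/D = 1.091844); state ← (V=0, rpm=0)
throttle_to(2091): rpm ← 2091
set_airspeed(58.69): V ← 58.69 m/s
final state: V = 58.69 m/s, rpm = 2091 → n = rpm/60 = 34.850000 rev/s
target J* = 1.1791; solve J* = V/(n·D) for n: n = V/(J*·D) = 58.69/(1.1791 × 1.361) = 36.572559 rev/s
rpm = 60·n = 2194.353518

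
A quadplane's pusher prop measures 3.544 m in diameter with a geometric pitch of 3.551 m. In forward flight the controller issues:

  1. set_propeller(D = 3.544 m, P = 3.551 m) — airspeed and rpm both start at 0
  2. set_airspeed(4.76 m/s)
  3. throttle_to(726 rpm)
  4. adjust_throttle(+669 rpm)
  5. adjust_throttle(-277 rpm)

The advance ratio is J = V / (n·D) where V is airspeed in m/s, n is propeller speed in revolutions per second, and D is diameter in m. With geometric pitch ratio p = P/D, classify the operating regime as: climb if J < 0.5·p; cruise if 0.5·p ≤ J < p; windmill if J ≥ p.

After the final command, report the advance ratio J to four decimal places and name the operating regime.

set_propeller: D = 3.544 m, P = 3.551 m (p = P/D = 1.001975); state ← (V=0, rpm=0)
set_airspeed(4.76): V ← 4.76 m/s
throttle_to(726): rpm ← 726
adjust_throttle(+669): rpm ← 726 +669 = 1395
adjust_throttle(-277): rpm ← 1395 -277 = 1118
final state: V = 4.76 m/s, rpm = 1118 → n = rpm/60 = 18.633333 rev/s
J = V / (n·D) = 4.76 / (18.633333 × 3.544) = 0.072081
regime bands: climb J<0.5010 | cruise [0.5010, 1.0020) | windmill J≥1.0020
J = 0.0721 → climb

J = 0.0721, regime = climb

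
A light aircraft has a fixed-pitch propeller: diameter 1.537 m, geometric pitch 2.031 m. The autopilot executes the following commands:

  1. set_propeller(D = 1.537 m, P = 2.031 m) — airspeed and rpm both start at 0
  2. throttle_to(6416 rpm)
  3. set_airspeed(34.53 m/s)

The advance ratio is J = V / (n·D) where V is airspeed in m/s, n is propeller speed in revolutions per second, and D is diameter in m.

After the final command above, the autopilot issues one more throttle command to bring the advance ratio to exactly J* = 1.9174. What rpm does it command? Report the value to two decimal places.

rpm = 703.01

set_propeller: D = 1.537 m, P = 2.031 m (p = P/D = 1.321405); state ← (V=0, rpm=0)
throttle_to(6416): rpm ← 6416
set_airspeed(34.53): V ← 34.53 m/s
final state: V = 34.53 m/s, rpm = 6416 → n = rpm/60 = 106.933333 rev/s
target J* = 1.9174; solve J* = V/(n·D) for n: n = V/(J*·D) = 34.53/(1.9174 × 1.537) = 11.716826 rev/s
rpm = 60·n = 703.009572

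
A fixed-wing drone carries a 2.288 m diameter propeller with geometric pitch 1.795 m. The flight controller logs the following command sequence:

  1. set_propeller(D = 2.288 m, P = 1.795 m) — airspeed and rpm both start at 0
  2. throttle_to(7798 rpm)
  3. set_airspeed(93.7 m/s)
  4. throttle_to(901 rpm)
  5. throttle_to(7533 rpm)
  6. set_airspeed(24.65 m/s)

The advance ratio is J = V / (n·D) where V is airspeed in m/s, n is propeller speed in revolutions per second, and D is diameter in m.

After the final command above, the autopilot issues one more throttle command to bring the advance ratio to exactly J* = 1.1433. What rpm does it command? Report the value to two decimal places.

rpm = 565.39

set_propeller: D = 2.288 m, P = 1.795 m (p = P/D = 0.784528); state ← (V=0, rpm=0)
throttle_to(7798): rpm ← 7798
set_airspeed(93.7): V ← 93.7 m/s
throttle_to(901): rpm ← 901
throttle_to(7533): rpm ← 7533
set_airspeed(24.65): V ← 24.65 m/s
final state: V = 24.65 m/s, rpm = 7533 → n = rpm/60 = 125.550000 rev/s
target J* = 1.1433; solve J* = V/(n·D) for n: n = V/(J*·D) = 24.65/(1.1433 × 2.288) = 9.423250 rev/s
rpm = 60·n = 565.394983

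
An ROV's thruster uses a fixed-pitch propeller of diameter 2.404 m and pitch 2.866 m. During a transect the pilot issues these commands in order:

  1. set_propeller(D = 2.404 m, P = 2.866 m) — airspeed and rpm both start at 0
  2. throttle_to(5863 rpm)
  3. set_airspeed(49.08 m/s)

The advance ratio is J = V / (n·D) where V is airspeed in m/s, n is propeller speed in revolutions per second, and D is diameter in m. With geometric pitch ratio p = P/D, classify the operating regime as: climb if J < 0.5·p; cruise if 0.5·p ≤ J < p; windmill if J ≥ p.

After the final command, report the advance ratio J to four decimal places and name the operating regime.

J = 0.2089, regime = climb

set_propeller: D = 2.404 m, P = 2.866 m (p = P/D = 1.192180); state ← (V=0, rpm=0)
throttle_to(5863): rpm ← 5863
set_airspeed(49.08): V ← 49.08 m/s
final state: V = 49.08 m/s, rpm = 5863 → n = rpm/60 = 97.716667 rev/s
J = V / (n·D) = 49.08 / (97.716667 × 2.404) = 0.208930
regime bands: climb J<0.5961 | cruise [0.5961, 1.1922) | windmill J≥1.1922
J = 0.2089 → climb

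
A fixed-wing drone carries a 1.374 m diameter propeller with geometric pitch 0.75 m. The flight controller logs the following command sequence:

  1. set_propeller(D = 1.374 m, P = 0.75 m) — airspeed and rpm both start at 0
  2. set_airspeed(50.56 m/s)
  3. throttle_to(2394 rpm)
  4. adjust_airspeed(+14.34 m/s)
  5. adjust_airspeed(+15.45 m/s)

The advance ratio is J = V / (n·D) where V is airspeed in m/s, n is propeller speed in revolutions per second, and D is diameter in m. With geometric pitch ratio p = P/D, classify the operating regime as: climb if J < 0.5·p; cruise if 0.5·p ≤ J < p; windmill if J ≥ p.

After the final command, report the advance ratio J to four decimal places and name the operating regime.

set_propeller: D = 1.374 m, P = 0.75 m (p = P/D = 0.545852); state ← (V=0, rpm=0)
set_airspeed(50.56): V ← 50.56 m/s
throttle_to(2394): rpm ← 2394
adjust_airspeed(+14.34): V ← 50.56 +14.34 = 64.9 m/s
adjust_airspeed(+15.45): V ← 64.9 +15.45 = 80.35 m/s
final state: V = 80.35 m/s, rpm = 2394 → n = rpm/60 = 39.900000 rev/s
J = V / (n·D) = 80.35 / (39.900000 × 1.374) = 1.465636
regime bands: climb J<0.2729 | cruise [0.2729, 0.5459) | windmill J≥0.5459
J = 1.4656 → windmill

J = 1.4656, regime = windmill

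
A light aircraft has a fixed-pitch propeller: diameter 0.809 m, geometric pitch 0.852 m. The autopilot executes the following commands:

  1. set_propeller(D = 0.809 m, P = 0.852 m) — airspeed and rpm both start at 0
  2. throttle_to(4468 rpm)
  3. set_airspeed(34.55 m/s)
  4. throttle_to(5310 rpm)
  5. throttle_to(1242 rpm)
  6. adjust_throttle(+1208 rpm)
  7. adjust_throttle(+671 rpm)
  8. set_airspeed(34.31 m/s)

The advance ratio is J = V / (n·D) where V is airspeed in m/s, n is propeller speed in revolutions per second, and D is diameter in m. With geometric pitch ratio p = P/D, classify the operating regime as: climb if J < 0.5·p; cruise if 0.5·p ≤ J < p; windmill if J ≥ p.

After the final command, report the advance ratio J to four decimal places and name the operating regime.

set_propeller: D = 0.809 m, P = 0.852 m (p = P/D = 1.053152); state ← (V=0, rpm=0)
throttle_to(4468): rpm ← 4468
set_airspeed(34.55): V ← 34.55 m/s
throttle_to(5310): rpm ← 5310
throttle_to(1242): rpm ← 1242
adjust_throttle(+1208): rpm ← 1242 +1208 = 2450
adjust_throttle(+671): rpm ← 2450 +671 = 3121
set_airspeed(34.31): V ← 34.31 m/s
final state: V = 34.31 m/s, rpm = 3121 → n = rpm/60 = 52.016667 rev/s
J = V / (n·D) = 34.31 / (52.016667 × 0.809) = 0.815323
regime bands: climb J<0.5266 | cruise [0.5266, 1.0532) | windmill J≥1.0532
J = 0.8153 → cruise

J = 0.8153, regime = cruise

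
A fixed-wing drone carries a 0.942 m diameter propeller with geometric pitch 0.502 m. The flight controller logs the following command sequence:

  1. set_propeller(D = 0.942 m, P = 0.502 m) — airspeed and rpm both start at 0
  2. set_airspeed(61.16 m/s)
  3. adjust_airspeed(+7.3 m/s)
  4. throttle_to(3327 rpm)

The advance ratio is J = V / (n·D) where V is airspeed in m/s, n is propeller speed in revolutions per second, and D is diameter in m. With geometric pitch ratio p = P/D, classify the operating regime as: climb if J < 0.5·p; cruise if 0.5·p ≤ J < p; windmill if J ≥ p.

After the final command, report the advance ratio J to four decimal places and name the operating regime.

set_propeller: D = 0.942 m, P = 0.502 m (p = P/D = 0.532909); state ← (V=0, rpm=0)
set_airspeed(61.16): V ← 61.16 m/s
adjust_airspeed(+7.3): V ← 61.16 +7.3 = 68.46 m/s
throttle_to(3327): rpm ← 3327
final state: V = 68.46 m/s, rpm = 3327 → n = rpm/60 = 55.450000 rev/s
J = V / (n·D) = 68.46 / (55.450000 × 0.942) = 1.310643
regime bands: climb J<0.2665 | cruise [0.2665, 0.5329) | windmill J≥0.5329
J = 1.3106 → windmill

J = 1.3106, regime = windmill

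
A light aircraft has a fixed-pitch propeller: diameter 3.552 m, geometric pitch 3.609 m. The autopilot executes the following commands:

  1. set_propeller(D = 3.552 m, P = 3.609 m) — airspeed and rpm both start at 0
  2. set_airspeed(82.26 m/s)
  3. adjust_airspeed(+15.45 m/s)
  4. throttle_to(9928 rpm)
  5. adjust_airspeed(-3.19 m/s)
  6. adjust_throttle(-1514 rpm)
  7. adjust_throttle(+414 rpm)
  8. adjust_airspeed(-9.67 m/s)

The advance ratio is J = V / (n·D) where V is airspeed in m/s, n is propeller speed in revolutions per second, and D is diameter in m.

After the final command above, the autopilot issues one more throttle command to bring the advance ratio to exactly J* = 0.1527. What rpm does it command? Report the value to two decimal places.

set_propeller: D = 3.552 m, P = 3.609 m (p = P/D = 1.016047); state ← (V=0, rpm=0)
set_airspeed(82.26): V ← 82.26 m/s
adjust_airspeed(+15.45): V ← 82.26 +15.45 = 97.71 m/s
throttle_to(9928): rpm ← 9928
adjust_airspeed(-3.19): V ← 97.71 -3.19 = 94.52 m/s
adjust_throttle(-1514): rpm ← 9928 -1514 = 8414
adjust_throttle(+414): rpm ← 8414 +414 = 8828
adjust_airspeed(-9.67): V ← 94.52 -9.67 = 84.85 m/s
final state: V = 84.85 m/s, rpm = 8828 → n = rpm/60 = 147.133333 rev/s
target J* = 0.1527; solve J* = V/(n·D) for n: n = V/(J*·D) = 84.85/(0.1527 × 3.552) = 156.437135 rev/s
rpm = 60·n = 9386.228075

rpm = 9386.23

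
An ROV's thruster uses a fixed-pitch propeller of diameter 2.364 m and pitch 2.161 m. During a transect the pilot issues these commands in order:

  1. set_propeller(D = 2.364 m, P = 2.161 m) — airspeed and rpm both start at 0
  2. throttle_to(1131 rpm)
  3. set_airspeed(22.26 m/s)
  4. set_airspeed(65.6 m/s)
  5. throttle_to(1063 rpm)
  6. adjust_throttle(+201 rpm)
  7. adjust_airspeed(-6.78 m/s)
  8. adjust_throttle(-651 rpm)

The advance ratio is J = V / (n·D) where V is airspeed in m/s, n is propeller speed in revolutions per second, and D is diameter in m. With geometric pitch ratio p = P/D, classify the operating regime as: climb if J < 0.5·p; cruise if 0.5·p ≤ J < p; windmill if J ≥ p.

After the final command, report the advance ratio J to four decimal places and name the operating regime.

set_propeller: D = 2.364 m, P = 2.161 m (p = P/D = 0.914129); state ← (V=0, rpm=0)
throttle_to(1131): rpm ← 1131
set_airspeed(22.26): V ← 22.26 m/s
set_airspeed(65.6): V ← 65.6 m/s
throttle_to(1063): rpm ← 1063
adjust_throttle(+201): rpm ← 1063 +201 = 1264
adjust_airspeed(-6.78): V ← 65.6 -6.78 = 58.82 m/s
adjust_throttle(-651): rpm ← 1264 -651 = 613
final state: V = 58.82 m/s, rpm = 613 → n = rpm/60 = 10.216667 rev/s
J = V / (n·D) = 58.82 / (10.216667 × 2.364) = 2.435389
regime bands: climb J<0.4571 | cruise [0.4571, 0.9141) | windmill J≥0.9141
J = 2.4354 → windmill

J = 2.4354, regime = windmill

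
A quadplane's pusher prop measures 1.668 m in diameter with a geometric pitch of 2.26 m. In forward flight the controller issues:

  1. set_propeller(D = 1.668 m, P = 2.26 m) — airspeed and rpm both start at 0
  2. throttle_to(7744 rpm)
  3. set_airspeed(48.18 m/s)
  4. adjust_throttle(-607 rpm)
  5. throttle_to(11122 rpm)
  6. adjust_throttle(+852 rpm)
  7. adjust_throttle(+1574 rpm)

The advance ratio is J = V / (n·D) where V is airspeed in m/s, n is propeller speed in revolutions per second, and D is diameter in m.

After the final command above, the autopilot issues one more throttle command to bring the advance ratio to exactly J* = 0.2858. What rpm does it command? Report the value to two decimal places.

set_propeller: D = 1.668 m, P = 2.26 m (p = P/D = 1.354916); state ← (V=0, rpm=0)
throttle_to(7744): rpm ← 7744
set_airspeed(48.18): V ← 48.18 m/s
adjust_throttle(-607): rpm ← 7744 -607 = 7137
throttle_to(11122): rpm ← 11122
adjust_throttle(+852): rpm ← 11122 +852 = 11974
adjust_throttle(+1574): rpm ← 11974 +1574 = 13548
final state: V = 48.18 m/s, rpm = 13548 → n = rpm/60 = 225.800000 rev/s
target J* = 0.2858; solve J* = V/(n·D) for n: n = V/(J*·D) = 48.18/(0.2858 × 1.668) = 101.066802 rev/s
rpm = 60·n = 6064.008136

rpm = 6064.01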